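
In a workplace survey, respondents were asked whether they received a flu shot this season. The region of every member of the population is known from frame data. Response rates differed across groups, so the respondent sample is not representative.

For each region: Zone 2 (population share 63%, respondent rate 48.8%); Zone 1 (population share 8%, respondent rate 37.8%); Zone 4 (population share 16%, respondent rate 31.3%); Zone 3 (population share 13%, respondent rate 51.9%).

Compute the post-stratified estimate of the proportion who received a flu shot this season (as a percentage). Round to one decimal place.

Weight each group's respondent value by its population share:
  Zone 2: 0.63 × 48.8 = 30.744
  Zone 1: 0.08 × 37.8 = 3.024
  Zone 4: 0.16 × 31.3 = 5.008
  Zone 3: 0.13 × 51.9 = 6.747
Post-stratified estimate = 45.523 → 45.5%.

45.5%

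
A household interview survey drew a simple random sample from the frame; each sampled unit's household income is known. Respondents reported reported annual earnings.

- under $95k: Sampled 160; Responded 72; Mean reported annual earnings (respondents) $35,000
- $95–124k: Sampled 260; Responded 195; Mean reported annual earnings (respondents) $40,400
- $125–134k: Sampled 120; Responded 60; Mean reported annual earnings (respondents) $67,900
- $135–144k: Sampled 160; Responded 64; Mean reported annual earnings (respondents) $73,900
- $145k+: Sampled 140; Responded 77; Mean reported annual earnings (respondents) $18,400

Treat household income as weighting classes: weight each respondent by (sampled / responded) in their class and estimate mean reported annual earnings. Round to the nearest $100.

$46,000

Response rates by class: under $95k 72/160 = 45%, $95–124k 195/260 = 75%, $125–134k 60/120 = 50%, $135–144k 64/160 = 40%, $145k+ 77/140 = 55%.
Each respondent's weight = sampled/responded in their class; summing within a class gives n_sampled, so:
  under $95k: 160 × 35,000 = 5,600,000
  $95–124k: 260 × 40,400 = 10,504,000
  $125–134k: 120 × 67,900 = 8,148,000
  $135–144k: 160 × 73,900 = 11,824,000
  $145k+: 140 × 18,400 = 2,576,000
Adjusted estimate = 38,652,000 / 840 = 46014.3 → $46,000.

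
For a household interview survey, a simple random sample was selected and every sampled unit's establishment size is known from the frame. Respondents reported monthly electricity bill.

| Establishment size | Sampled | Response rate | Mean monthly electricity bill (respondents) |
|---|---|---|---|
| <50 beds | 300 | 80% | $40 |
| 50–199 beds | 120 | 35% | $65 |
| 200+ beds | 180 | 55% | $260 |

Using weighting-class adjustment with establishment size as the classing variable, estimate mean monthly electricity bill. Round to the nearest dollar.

With weight = n_sampled/n_responded per class, the weighted class total is n_sampled:
  <50 beds: 300 × 40 = 12,000
  50–199 beds: 120 × 65 = 7800
  200+ beds: 180 × 260 = 46,800
Adjusted estimate = 66,600 / 600 = 111 → $111.

$111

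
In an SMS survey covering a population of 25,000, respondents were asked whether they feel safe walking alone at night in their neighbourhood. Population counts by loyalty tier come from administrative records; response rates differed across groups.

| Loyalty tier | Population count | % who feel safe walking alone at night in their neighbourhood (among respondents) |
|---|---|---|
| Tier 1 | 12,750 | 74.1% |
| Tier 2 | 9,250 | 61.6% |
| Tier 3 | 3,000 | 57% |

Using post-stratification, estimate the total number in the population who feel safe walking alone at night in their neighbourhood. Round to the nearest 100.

Each cell contributes its population count × the respondent rate:
  Tier 1: 12,750 × 74.1% = 9447.75
  Tier 2: 9,250 × 61.6% = 5698
  Tier 3: 3,000 × 57% = 1710
Estimated total = 16855.8 → 16,900.

16,900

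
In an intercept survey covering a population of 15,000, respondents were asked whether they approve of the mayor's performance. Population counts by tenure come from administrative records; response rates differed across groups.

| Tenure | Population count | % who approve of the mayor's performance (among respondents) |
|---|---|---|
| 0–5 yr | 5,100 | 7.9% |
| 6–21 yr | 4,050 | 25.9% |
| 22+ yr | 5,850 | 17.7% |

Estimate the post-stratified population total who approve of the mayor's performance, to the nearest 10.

2,490

Estimated count per cell = population count × respondent percentage:
  0–5 yr: 5,100 × 7.9% = 402.9
  6–21 yr: 4,050 × 25.9% = 1048.95
  22+ yr: 5,850 × 17.7% = 1035.45
Estimated total = 2487.3 → 2,490.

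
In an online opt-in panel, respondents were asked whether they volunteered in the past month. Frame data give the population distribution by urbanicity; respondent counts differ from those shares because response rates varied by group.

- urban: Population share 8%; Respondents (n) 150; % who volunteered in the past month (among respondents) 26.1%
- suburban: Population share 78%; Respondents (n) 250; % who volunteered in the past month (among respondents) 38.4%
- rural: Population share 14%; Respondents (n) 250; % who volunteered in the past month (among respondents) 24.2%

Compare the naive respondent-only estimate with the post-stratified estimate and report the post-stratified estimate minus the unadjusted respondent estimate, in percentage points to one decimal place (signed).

+5.3 percentage points

Without adjustment, the pooled respondent share is:
  (150/650)×26.1 + (250/650)×38.4 + (250/650)×24.2 = 30.1%
Post-stratifying to population shares instead:
  0.08×26.1 + 0.78×38.4 + 0.14×24.2 = 35.428%
Difference = 35.428 − 30.1 = 5.328 pp.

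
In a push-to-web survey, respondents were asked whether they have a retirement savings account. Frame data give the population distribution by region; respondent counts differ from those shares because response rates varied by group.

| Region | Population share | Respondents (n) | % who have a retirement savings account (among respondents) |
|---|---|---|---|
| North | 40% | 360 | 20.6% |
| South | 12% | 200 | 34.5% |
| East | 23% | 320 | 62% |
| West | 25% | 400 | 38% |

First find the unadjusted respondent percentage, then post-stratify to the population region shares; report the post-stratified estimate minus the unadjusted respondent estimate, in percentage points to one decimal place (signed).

-2.4 percentage points

Unadjusted (pooled respondent) estimate weights by respondent counts:
  (360/1280)×20.6 + (200/1280)×34.5 + (320/1280)×62 + (400/1280)×38 = 38.5594%
Reweighting by population region shares:
  0.4×20.6 + 0.12×34.5 + 0.23×62 + 0.25×38 = 36.14%
Difference = 36.14 − 38.5594 = -2.4194 pp.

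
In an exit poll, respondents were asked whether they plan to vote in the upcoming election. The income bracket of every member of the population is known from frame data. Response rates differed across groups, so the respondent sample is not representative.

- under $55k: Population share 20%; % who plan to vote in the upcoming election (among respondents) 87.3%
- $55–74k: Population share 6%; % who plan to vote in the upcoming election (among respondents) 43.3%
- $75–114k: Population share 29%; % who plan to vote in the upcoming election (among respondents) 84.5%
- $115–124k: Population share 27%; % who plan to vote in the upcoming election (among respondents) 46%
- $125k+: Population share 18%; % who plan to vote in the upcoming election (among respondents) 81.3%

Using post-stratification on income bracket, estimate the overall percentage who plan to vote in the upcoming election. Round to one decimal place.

Reweight to the known income bracket distribution:
  under $55k: 0.2 × 87.3 = 17.46
  $55–74k: 0.06 × 43.3 = 2.598
  $75–114k: 0.29 × 84.5 = 24.505
  $115–124k: 0.27 × 46 = 12.42
  $125k+: 0.18 × 81.3 = 14.634
Post-stratified estimate = 71.617 → 71.6%.

71.6%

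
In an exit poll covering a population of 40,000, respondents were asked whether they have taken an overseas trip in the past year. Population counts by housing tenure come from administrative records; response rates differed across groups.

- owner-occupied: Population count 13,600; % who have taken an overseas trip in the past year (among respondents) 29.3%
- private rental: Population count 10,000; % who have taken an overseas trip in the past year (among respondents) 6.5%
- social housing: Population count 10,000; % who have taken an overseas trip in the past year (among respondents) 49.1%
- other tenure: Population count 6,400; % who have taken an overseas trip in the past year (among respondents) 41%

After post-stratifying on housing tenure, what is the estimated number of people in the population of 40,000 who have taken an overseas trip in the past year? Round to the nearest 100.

12,200

Each cell contributes its population count × the respondent rate:
  owner-occupied: 13,600 × 29.3% = 3984.8
  private rental: 10,000 × 6.5% = 650
  social housing: 10,000 × 49.1% = 4910
  other tenure: 6,400 × 41% = 2624
Estimated total = 12168.8 → 12,200.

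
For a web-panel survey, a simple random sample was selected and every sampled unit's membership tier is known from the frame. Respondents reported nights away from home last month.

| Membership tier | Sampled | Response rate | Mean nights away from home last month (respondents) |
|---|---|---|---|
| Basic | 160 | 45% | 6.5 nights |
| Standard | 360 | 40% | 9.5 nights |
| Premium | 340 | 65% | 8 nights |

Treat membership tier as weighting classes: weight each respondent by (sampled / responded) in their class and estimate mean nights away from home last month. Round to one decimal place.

8.3

Weighting each respondent by the inverse class response rate inflates each class back to its sampled size, so the class weight is n_sampled:
  Basic: 160 × 6.5 = 1040
  Standard: 360 × 9.5 = 3420
  Premium: 340 × 8 = 2720
Adjusted estimate = 7180 / 860 = 8.34884 → 8.3.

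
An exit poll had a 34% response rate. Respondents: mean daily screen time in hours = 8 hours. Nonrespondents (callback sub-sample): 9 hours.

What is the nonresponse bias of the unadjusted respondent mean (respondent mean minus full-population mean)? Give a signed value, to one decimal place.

Nonresponse fraction = 1 − 0.34 = 0.66.
Bias = (nonresponse fraction) × (respondent mean − nonrespondent mean)
     = 0.66 × (8 − 9) = 0.66 × -1 = -0.66.

-0.7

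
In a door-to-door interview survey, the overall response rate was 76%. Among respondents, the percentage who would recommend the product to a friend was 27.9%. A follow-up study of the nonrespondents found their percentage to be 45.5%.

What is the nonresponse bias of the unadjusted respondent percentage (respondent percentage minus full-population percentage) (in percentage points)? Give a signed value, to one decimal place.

Nonresponse fraction = 1 − 0.76 = 0.24.
Bias = (nonresponse fraction) × (respondent percentage − nonrespondent percentage)
     = 0.24 × (27.9 − 45.5) = 0.24 × -17.6 = -4.224.

-4.2 percentage points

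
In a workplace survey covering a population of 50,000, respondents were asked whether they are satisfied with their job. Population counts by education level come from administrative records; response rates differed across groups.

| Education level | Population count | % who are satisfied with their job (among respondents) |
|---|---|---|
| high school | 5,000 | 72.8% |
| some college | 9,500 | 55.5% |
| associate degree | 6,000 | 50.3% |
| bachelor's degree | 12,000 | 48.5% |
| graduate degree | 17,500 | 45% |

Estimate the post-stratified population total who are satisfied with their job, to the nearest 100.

Apply each group's respondent rate to its population count:
  high school: 5,000 × 72.8% = 3640
  some college: 9,500 × 55.5% = 5272.5
  associate degree: 6,000 × 50.3% = 3018
  bachelor's degree: 12,000 × 48.5% = 5820
  graduate degree: 17,500 × 45% = 7875
Estimated total = 25625.5 → 25,600.

25,600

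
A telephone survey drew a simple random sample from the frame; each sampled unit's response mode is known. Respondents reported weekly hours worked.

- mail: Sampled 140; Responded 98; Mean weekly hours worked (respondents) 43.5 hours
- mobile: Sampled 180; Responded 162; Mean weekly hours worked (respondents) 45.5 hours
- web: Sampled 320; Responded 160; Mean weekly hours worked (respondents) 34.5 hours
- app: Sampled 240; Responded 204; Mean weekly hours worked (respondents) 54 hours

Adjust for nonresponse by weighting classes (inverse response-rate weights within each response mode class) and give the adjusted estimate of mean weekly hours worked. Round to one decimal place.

43.5

Response rates by class: mail 98/140 = 70%, mobile 162/180 = 90%, web 160/320 = 50%, app 204/240 = 85%.
Inverse-response-rate weighting restores each class to its sampled count, so class totals weight by n_sampled:
  mail: 140 × 43.5 = 6090
  mobile: 180 × 45.5 = 8190
  web: 320 × 34.5 = 11,040
  app: 240 × 54 = 12,960
Adjusted estimate = 38,280 / 880 = 43.5 → 43.5.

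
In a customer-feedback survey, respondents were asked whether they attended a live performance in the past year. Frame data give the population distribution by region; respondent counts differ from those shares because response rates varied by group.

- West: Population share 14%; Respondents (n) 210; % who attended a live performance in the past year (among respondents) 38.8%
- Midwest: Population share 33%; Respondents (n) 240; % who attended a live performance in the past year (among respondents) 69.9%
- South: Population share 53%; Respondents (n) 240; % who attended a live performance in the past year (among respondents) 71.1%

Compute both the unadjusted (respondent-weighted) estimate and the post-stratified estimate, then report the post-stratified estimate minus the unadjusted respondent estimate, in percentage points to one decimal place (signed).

+5.3 percentage points

Unadjusted (pooled respondent) estimate weights by respondent counts:
  (210/690)×38.8 + (240/690)×69.9 + (240/690)×71.1 = 60.8522%
Reweighting by population region shares:
  0.14×38.8 + 0.33×69.9 + 0.53×71.1 = 66.182%
Difference = 66.182 − 60.8522 = 5.3298 pp.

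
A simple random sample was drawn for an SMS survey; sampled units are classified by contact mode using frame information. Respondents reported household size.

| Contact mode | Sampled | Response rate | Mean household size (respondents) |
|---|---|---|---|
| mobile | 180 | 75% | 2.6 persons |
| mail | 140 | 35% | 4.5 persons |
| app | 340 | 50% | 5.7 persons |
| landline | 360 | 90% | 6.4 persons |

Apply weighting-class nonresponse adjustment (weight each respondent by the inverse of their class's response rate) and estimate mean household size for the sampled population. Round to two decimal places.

Inverse-response-rate weighting restores each class to its sampled count, so class totals weight by n_sampled:
  mobile: 180 × 2.6 = 468
  mail: 140 × 4.5 = 630
  app: 340 × 5.7 = 1938
  landline: 360 × 6.4 = 2304
Adjusted estimate = 5340 / 1,020 = 5.23529 → 5.24.

5.24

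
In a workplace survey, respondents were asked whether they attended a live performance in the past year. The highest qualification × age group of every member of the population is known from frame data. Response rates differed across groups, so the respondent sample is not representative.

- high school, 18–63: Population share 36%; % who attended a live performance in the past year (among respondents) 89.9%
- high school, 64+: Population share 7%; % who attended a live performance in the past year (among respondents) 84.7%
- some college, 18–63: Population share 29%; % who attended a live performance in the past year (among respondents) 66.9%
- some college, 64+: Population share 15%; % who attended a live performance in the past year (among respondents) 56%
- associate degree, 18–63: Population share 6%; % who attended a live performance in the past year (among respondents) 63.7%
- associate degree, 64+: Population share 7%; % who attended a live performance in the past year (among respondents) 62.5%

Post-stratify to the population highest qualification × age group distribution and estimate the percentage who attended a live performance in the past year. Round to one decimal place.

Reweight to the known highest qualification × age group distribution:
  high school, 18–63: 0.36 × 89.9 = 32.364
  high school, 64+: 0.07 × 84.7 = 5.929
  some college, 18–63: 0.29 × 66.9 = 19.401
  some college, 64+: 0.15 × 56 = 8.4
  associate degree, 18–63: 0.06 × 63.7 = 3.822
  associate degree, 64+: 0.07 × 62.5 = 4.375
Post-stratified estimate = 74.291 → 74.3%.

74.3%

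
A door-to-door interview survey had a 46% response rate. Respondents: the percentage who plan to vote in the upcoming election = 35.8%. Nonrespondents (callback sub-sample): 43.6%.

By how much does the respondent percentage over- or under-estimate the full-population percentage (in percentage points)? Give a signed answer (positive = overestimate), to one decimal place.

-4.2 percentage points

Nonresponse fraction = 1 − 0.46 = 0.54.
Bias = (nonresponse fraction) × (respondent percentage − nonrespondent percentage)
     = 0.54 × (35.8 − 43.6) = 0.54 × -7.8 = -4.212.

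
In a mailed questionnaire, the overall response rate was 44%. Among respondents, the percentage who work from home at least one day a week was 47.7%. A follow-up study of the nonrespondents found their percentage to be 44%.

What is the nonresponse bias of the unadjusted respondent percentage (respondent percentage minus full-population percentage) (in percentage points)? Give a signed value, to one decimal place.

Nonresponse fraction = 1 − 0.44 = 0.56.
Bias = (nonresponse fraction) × (respondent percentage − nonrespondent percentage)
     = 0.56 × (47.7 − 44) = 0.56 × 3.7 = 2.072.

+2.1 percentage points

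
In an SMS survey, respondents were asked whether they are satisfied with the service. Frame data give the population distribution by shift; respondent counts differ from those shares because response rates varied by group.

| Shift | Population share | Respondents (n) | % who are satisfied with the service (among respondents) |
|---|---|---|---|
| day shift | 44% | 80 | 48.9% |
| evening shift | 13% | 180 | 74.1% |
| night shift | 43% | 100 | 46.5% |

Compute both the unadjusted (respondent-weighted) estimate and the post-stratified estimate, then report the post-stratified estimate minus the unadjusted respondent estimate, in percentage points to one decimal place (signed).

Without adjustment, the pooled respondent share is:
  (80/360)×48.9 + (180/360)×74.1 + (100/360)×46.5 = 60.8333%
Reweighting by population shift shares:
  0.44×48.9 + 0.13×74.1 + 0.43×46.5 = 51.144%
Difference = 51.144 − 60.8333 = -9.6893 pp.

-9.7 percentage points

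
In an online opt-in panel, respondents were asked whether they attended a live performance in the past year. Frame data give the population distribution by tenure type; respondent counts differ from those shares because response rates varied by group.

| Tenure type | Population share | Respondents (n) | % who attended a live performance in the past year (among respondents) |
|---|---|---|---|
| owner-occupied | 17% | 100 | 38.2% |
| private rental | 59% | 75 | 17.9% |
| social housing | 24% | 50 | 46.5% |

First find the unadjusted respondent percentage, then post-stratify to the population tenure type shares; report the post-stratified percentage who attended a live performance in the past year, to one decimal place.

Naive respondent-only estimate (weights = respondent counts):
  (100/225)×38.2 + (75/225)×17.9 + (50/225)×46.5 = 33.2778%
Reweighting by population tenure type shares:
  0.17×38.2 + 0.59×17.9 + 0.24×46.5 = 28.215%

28.2%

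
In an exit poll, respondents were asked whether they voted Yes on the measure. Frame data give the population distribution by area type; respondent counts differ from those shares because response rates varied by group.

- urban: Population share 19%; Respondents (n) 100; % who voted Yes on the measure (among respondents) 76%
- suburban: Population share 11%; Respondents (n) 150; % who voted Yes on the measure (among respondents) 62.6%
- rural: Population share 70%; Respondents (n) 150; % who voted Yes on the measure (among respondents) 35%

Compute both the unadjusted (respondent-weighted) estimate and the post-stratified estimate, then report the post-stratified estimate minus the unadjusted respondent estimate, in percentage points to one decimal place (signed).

Without adjustment, the pooled respondent share is:
  (100/400)×76 + (150/400)×62.6 + (150/400)×35 = 55.6%
Post-stratified estimate weights by population shares:
  0.19×76 + 0.11×62.6 + 0.7×35 = 45.826%
Difference = 45.826 − 55.6 = -9.774 pp.

-9.8 percentage points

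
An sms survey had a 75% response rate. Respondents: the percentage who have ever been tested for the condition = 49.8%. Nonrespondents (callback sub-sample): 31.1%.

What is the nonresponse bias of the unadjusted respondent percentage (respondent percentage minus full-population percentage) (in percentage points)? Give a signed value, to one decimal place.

Nonresponse fraction = 1 − 0.75 = 0.25.
Bias = (nonresponse fraction) × (respondent percentage − nonrespondent percentage)
     = 0.25 × (49.8 − 31.1) = 0.25 × 18.7 = 4.675.

+4.7 percentage points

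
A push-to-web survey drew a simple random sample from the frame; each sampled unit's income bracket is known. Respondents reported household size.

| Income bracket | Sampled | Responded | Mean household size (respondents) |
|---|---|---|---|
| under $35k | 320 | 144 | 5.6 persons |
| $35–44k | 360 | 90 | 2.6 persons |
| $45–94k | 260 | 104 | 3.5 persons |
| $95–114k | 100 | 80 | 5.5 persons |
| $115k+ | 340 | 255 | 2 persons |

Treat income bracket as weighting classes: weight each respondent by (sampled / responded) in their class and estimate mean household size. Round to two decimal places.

3.53

Response rates by class: under $35k 144/320 = 45%, $35–44k 90/360 = 25%, $45–94k 104/260 = 40%, $95–114k 80/100 = 80%, $115k+ 255/340 = 75%.
Weighting each respondent by the inverse class response rate inflates each class back to its sampled size, so the class weight is n_sampled:
  under $35k: 320 × 5.6 = 1792
  $35–44k: 360 × 2.6 = 936
  $45–94k: 260 × 3.5 = 910
  $95–114k: 100 × 5.5 = 550
  $115k+: 340 × 2 = 680
Adjusted estimate = 4868 / 1,380 = 3.52754 → 3.53.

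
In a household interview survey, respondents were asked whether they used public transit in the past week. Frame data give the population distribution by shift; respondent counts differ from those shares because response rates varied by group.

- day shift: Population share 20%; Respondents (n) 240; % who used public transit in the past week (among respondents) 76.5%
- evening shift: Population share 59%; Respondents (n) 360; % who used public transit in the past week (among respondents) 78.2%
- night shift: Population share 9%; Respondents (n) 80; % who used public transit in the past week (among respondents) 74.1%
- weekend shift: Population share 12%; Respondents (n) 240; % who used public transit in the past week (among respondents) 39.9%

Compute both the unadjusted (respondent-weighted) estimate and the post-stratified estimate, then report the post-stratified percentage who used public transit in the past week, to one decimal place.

Naive respondent-only estimate (weights = respondent counts):
  (240/920)×76.5 + (360/920)×78.2 + (80/920)×74.1 + (240/920)×39.9 = 67.4087%
Post-stratifying to population shares instead:
  0.2×76.5 + 0.59×78.2 + 0.09×74.1 + 0.12×39.9 = 72.895%

72.9%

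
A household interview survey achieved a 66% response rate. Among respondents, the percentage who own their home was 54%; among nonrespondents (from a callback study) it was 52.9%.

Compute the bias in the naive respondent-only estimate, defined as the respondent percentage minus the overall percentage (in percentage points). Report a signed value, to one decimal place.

+0.4 percentage points

Nonresponse fraction = 1 − 0.66 = 0.34.
Bias = (nonresponse fraction) × (respondent percentage − nonrespondent percentage)
     = 0.34 × (54 − 52.9) = 0.34 × 1.1 = 0.374.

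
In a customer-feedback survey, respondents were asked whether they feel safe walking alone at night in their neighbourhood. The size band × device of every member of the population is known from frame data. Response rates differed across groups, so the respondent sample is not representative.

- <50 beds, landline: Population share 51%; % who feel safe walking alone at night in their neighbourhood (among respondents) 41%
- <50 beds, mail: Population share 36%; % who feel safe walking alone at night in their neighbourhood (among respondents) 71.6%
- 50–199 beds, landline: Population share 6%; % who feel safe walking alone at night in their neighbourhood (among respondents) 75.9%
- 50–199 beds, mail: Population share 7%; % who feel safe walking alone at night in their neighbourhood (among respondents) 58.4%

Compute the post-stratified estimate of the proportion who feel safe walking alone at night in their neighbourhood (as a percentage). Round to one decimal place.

Each cell contributes population-share × respondent value:
  <50 beds, landline: 0.51 × 41 = 20.91
  <50 beds, mail: 0.36 × 71.6 = 25.776
  50–199 beds, landline: 0.06 × 75.9 = 4.554
  50–199 beds, mail: 0.07 × 58.4 = 4.088
Post-stratified estimate = 55.328 → 55.3%.

55.3%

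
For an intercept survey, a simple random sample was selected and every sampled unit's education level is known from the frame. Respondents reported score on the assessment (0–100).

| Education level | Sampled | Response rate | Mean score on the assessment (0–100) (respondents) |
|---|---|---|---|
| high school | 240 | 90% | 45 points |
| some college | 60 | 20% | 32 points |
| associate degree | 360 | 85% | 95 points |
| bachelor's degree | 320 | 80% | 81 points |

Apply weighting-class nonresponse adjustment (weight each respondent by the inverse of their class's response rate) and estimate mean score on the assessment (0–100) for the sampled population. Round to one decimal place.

74.3

With weight = n_sampled/n_responded per class, the weighted class total is n_sampled:
  high school: 240 × 45 = 10,800
  some college: 60 × 32 = 1920
  associate degree: 360 × 95 = 34,200
  bachelor's degree: 320 × 81 = 25,920
Adjusted estimate = 72,840 / 980 = 74.3265 → 74.3.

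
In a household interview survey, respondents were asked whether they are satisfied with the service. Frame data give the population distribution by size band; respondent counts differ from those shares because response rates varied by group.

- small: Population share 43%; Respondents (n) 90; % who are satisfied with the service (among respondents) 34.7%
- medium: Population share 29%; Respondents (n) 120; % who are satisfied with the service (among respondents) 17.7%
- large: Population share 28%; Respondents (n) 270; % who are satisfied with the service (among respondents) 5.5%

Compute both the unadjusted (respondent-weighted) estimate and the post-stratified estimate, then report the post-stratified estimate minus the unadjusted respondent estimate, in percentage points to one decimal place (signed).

Unadjusted (pooled respondent) estimate weights by respondent counts:
  (90/480)×34.7 + (120/480)×17.7 + (270/480)×5.5 = 14.025%
Post-stratified estimate weights by population shares:
  0.43×34.7 + 0.29×17.7 + 0.28×5.5 = 21.594%
Difference = 21.594 − 14.025 = 7.569 pp.

+7.6 percentage points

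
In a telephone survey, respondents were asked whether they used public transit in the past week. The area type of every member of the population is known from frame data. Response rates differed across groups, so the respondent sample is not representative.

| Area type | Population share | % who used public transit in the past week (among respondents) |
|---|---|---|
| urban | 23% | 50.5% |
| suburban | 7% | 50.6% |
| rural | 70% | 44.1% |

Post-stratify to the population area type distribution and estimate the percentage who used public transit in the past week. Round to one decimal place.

46.0%

Post-stratification weights by population share, not respondent share:
  urban: 0.23 × 50.5 = 11.615
  suburban: 0.07 × 50.6 = 3.542
  rural: 0.7 × 44.1 = 30.87
Post-stratified estimate = 46.027 → 46.0%.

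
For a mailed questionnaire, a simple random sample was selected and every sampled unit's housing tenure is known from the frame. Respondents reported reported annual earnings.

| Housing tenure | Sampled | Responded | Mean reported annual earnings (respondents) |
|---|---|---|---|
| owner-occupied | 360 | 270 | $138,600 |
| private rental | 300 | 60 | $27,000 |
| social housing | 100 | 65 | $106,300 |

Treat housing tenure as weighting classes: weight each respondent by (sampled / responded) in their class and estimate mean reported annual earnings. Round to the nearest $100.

Class response rates: owner-occupied 270/360 = 75%, private rental 60/300 = 20%, social housing 65/100 = 65%.
Each respondent's weight = sampled/responded in their class; summing within a class gives n_sampled, so:
  owner-occupied: 360 × 138,600 = 49,896,000
  private rental: 300 × 27,000 = 8,100,000
  social housing: 100 × 106,300 = 10,630,000
Adjusted estimate = 68,626,000 / 760 = 90297.4 → $90,300.

$90,300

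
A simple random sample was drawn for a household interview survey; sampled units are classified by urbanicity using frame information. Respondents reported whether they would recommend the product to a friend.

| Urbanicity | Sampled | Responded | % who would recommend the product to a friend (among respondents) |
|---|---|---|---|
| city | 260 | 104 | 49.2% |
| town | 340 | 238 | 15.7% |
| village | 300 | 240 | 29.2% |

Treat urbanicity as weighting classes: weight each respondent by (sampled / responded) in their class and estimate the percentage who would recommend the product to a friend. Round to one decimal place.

Class response rates: city 104/260 = 40%, town 238/340 = 70%, village 240/300 = 80%.
With weight = n_sampled/n_responded per class, the weighted class total is n_sampled:
  city: 260 × 49.2 = 12,792
  town: 340 × 15.7 = 5338
  village: 300 × 29.2 = 8760
Adjusted estimate = 26,890 / 900 = 29.8778 → 29.9%.

29.9%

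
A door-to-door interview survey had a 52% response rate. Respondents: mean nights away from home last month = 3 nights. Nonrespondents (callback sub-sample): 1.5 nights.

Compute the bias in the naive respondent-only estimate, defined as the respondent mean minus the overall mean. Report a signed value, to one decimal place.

+0.7

Nonresponse fraction = 1 − 0.52 = 0.48.
Bias = (nonresponse fraction) × (respondent mean − nonrespondent mean)
     = 0.48 × (3 − 1.5) = 0.48 × 1.5 = 0.72.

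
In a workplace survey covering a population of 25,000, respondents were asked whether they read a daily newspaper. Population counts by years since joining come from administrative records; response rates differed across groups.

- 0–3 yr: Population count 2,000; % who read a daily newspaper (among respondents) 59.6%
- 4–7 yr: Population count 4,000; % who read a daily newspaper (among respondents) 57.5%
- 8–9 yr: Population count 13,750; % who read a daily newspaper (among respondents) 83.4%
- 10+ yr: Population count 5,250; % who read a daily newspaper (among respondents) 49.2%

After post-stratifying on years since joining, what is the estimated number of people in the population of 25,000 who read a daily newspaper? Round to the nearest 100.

Estimated count per cell = population count × respondent percentage:
  0–3 yr: 2,000 × 59.6% = 1192
  4–7 yr: 4,000 × 57.5% = 2300
  8–9 yr: 13,750 × 83.4% = 11467.5
  10+ yr: 5,250 × 49.2% = 2583
Estimated total = 17542.5 → 17,500.

17,500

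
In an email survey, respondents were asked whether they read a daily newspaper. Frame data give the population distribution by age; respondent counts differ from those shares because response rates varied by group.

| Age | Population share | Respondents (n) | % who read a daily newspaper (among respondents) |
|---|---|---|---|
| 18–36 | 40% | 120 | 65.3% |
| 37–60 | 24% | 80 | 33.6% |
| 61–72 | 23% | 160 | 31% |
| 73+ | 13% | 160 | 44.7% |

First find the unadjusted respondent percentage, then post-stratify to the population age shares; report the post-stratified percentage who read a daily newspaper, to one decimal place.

47.1%

Naive respondent-only estimate (weights = respondent counts):
  (120/520)×65.3 + (80/520)×33.6 + (160/520)×31 + (160/520)×44.7 = 43.5308%
Post-stratifying to population shares instead:
  0.4×65.3 + 0.24×33.6 + 0.23×31 + 0.13×44.7 = 47.125%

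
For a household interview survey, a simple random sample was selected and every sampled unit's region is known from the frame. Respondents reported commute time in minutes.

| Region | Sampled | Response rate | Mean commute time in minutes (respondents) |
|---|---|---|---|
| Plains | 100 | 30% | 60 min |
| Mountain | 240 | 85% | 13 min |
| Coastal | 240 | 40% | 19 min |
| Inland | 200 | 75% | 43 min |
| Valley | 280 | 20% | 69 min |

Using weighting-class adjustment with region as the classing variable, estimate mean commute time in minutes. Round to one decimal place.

Each respondent's weight = sampled/responded in their class; summing within a class gives n_sampled, so:
  Plains: 100 × 60 = 6000
  Mountain: 240 × 13 = 3120
  Coastal: 240 × 19 = 4560
  Inland: 200 × 43 = 8600
  Valley: 280 × 69 = 19,320
Adjusted estimate = 41,600 / 1,060 = 39.2453 → 39.2.

39.2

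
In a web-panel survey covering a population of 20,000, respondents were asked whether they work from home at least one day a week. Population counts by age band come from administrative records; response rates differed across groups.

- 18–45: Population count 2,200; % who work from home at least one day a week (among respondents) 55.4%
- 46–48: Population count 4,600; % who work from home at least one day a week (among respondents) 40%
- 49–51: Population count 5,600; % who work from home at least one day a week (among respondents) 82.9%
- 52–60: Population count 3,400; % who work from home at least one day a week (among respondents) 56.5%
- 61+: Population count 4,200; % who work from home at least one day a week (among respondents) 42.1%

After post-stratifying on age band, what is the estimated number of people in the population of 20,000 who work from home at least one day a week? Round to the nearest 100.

Estimated count per cell = population count × respondent percentage:
  18–45: 2,200 × 55.4% = 1218.8
  46–48: 4,600 × 40% = 1840
  49–51: 5,600 × 82.9% = 4642.4
  52–60: 3,400 × 56.5% = 1921
  61+: 4,200 × 42.1% = 1768.2
Estimated total = 11390.4 → 11,400.

11,400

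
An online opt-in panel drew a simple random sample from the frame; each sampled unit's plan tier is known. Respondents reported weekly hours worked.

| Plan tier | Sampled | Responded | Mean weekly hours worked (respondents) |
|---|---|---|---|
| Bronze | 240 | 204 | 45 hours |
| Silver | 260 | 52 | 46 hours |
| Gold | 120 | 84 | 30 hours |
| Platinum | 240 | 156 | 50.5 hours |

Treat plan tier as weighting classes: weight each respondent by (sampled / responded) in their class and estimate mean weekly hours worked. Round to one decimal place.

44.7

Response rates by class: Bronze 204/240 = 85%, Silver 52/260 = 20%, Gold 84/120 = 70%, Platinum 156/240 = 65%.
Each respondent's weight = sampled/responded in their class; summing within a class gives n_sampled, so:
  Bronze: 240 × 45 = 10,800
  Silver: 260 × 46 = 11,960
  Gold: 120 × 30 = 3600
  Platinum: 240 × 50.5 = 12,120
Adjusted estimate = 38,480 / 860 = 44.7442 → 44.7.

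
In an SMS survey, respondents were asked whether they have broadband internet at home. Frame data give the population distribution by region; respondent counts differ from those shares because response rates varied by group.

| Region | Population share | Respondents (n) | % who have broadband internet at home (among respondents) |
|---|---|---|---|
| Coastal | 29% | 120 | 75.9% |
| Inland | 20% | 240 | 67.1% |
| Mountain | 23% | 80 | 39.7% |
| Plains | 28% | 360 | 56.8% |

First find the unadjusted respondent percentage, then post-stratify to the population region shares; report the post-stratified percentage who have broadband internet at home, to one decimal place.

60.5%

Naive respondent-only estimate (weights = respondent counts):
  (120/800)×75.9 + (240/800)×67.1 + (80/800)×39.7 + (360/800)×56.8 = 61.045%
Post-stratifying to population shares instead:
  0.29×75.9 + 0.2×67.1 + 0.23×39.7 + 0.28×56.8 = 60.466%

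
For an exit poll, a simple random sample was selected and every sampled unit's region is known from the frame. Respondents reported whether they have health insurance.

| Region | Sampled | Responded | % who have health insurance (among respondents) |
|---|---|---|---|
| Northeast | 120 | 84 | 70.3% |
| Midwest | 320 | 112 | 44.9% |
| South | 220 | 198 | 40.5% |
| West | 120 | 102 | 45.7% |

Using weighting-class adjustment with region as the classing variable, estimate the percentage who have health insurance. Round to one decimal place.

47.7%

Response rates by class: Northeast 84/120 = 70%, Midwest 112/320 = 35%, South 198/220 = 90%, West 102/120 = 85%.
Each respondent's weight = sampled/responded in their class; summing within a class gives n_sampled, so:
  Northeast: 120 × 70.3 = 8436
  Midwest: 320 × 44.9 = 14,368
  South: 220 × 40.5 = 8910
  West: 120 × 45.7 = 5484
Adjusted estimate = 37,198 / 780 = 47.6897 → 47.7%.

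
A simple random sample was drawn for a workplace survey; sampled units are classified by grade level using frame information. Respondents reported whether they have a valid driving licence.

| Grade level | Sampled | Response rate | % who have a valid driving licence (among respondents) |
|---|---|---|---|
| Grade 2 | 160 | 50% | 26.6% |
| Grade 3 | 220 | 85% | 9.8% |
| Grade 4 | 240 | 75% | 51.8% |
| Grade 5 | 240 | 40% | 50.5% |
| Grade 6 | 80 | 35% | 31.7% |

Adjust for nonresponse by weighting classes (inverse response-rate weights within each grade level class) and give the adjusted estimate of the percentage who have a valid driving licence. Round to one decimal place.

Inverse-response-rate weighting restores each class to its sampled count, so class totals weight by n_sampled:
  Grade 2: 160 × 26.6 = 4256
  Grade 3: 220 × 9.8 = 2156
  Grade 4: 240 × 51.8 = 12,432
  Grade 5: 240 × 50.5 = 12,120
  Grade 6: 80 × 31.7 = 2536
Adjusted estimate = 33,500 / 940 = 35.6383 → 35.6%.

35.6%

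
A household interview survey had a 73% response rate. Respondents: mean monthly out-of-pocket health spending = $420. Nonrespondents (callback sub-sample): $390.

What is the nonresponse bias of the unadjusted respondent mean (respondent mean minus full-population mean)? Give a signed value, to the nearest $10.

+$10

Nonresponse fraction = 1 − 0.73 = 0.27.
Bias = (nonresponse fraction) × (respondent mean − nonrespondent mean)
     = 0.27 × (420 − 390) = 0.27 × 30 = 8.1.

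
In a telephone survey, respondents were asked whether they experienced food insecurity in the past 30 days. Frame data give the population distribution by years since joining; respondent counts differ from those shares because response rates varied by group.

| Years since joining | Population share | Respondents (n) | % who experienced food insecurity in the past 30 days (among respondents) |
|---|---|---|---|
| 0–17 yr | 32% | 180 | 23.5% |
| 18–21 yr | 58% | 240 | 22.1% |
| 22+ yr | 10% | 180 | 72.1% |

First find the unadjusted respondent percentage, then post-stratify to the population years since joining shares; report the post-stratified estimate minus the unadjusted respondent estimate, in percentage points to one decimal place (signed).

Without adjustment, the pooled respondent share is:
  (180/600)×23.5 + (240/600)×22.1 + (180/600)×72.1 = 37.52%
Post-stratifying to population shares instead:
  0.32×23.5 + 0.58×22.1 + 0.1×72.1 = 27.548%
Difference = 27.548 − 37.52 = -9.972 pp.

-10.0 percentage points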